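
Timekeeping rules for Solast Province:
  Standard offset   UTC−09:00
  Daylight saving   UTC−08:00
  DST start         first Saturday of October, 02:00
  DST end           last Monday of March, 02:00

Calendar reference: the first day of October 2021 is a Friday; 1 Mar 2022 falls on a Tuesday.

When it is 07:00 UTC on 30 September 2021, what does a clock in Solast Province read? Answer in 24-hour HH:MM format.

22:00

1 October 2021 is a Friday, so the first Saturday is October 2.
1 March 2022 is a Tuesday, so Mondays fall on 7, 14, 21, 28; the last is March 28.
At the standard offset (UTC−09:00), 07:00 UTC − 9h = 22:00 Solast Province standard time (rolling into the previous day, 29 September 2021).
The standard-time date in Solast Province, 29 September 2021, is outside the daylight-saving period (2 October 2021 – 28 March 2022), so Solast Province is on standard time, UTC−09:00.
07:00 UTC − 9h = 22:00 local (rolling into the previous day, 29 September 2021).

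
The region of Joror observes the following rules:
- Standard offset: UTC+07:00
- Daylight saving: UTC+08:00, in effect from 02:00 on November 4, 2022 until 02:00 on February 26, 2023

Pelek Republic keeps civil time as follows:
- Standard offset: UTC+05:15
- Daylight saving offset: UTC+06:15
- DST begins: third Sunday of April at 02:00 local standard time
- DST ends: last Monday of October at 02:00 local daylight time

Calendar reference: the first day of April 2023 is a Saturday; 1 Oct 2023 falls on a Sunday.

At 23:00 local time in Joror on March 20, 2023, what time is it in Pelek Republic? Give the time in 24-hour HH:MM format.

Daylight saving runs 4 November 2022 – 26 February 2023; March 20, 2023 is outside that window, so Joror is on standard time at UTC+07:00.
23:00 Joror − 7h = 16:00 UTC.
1 April 2023 is a Saturday, so the first Sunday is April 2 and the third is April 16.
1 October 2023 is a Sunday, so Mondays fall on 2, 9, 16, 23, 30; the last is October 30.
At the standard offset (UTC+05:15), 16:00 UTC + 5h15m = 21:15 Pelek Republic standard time.
The standard-time date in Pelek Republic, March 20, 2023, does not fall between 16 April and 30 October, so daylight saving is not in effect and Pelek Republic is at UTC+05:15.
16:00 UTC + 5h15m = 21:15 Pelek Republic.

21:15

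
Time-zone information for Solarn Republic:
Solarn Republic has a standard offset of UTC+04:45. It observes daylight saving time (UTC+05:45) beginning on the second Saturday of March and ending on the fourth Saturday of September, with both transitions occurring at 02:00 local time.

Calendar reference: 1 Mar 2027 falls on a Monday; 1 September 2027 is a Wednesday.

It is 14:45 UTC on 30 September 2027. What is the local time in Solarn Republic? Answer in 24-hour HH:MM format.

19:30

1 March 2027 is a Monday, so the first Saturday is March 6 and the second is March 13.
1 September 2027 is a Wednesday, so the first Saturday is September 4 and the fourth is September 25.
At the standard offset (UTC+04:45), 14:45 UTC + 4h45m = 19:30 Solarn Republic standard time.
The standard-time date in Solarn Republic, 30 September 2027, does not fall between 13 March and 25 September, so daylight saving is not in effect and Solarn Republic is at UTC+04:45.
14:45 UTC + 4h45m = 19:30 local.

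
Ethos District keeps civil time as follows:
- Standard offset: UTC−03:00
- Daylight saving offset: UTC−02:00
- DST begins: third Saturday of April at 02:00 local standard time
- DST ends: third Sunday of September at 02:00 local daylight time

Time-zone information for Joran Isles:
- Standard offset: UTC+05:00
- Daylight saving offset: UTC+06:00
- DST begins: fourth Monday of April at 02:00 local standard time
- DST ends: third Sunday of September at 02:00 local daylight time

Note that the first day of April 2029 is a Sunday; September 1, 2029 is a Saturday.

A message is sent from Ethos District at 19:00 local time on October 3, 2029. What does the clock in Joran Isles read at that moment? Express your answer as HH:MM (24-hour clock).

03:00

1 April 2029 is a Sunday, so the first Saturday is April 7 and the third is April 21.
1 September 2029 is a Saturday, so the first Sunday is September 2 and the third is September 16.
October 3, 2029 does not fall between 21 April and 16 September, so daylight saving is not in effect and Ethos District is at UTC−03:00.
19:00 Ethos District + 3h = 22:00 UTC.
1 April 2029 is a Sunday, so the first Monday is April 2 and the fourth is April 23.
1 September 2029 is a Saturday, so the first Sunday is September 2 and the third is September 16.
At the standard offset (UTC+05:00), 22:00 UTC + 5h = 03:00 Joran Isles standard time (rolling into the next day, 4 October 2029).
Daylight saving runs 23 April – 16 September; the standard-time date in Joran Isles, October 4, 2029, is outside that window, so Joran Isles is on standard time at UTC+05:00.
22:00 UTC + 5h = 03:00 Joran Isles (rolling into the next day, 4 October 2029).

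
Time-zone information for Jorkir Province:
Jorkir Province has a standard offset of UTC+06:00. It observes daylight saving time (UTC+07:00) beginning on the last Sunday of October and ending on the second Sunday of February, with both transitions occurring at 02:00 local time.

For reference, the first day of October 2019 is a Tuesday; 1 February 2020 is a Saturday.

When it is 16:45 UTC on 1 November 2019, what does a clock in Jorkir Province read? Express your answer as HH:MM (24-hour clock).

1 October 2019 is a Tuesday, so Sundays fall on 6, 13, 20, 27; the last is October 27.
1 February 2020 is a Saturday, so the first Sunday is February 2 and the second is February 9.
At the standard offset (UTC+06:00), 16:45 UTC + 6h = 22:45 Jorkir Province standard time.
The standard-time date in Jorkir Province, 1 November 2019, falls between 27 October 2019 and 9 February 2020, so daylight saving is in effect and Jorkir Province is at UTC+07:00.
16:45 UTC + 7h = 23:45 local.

23:45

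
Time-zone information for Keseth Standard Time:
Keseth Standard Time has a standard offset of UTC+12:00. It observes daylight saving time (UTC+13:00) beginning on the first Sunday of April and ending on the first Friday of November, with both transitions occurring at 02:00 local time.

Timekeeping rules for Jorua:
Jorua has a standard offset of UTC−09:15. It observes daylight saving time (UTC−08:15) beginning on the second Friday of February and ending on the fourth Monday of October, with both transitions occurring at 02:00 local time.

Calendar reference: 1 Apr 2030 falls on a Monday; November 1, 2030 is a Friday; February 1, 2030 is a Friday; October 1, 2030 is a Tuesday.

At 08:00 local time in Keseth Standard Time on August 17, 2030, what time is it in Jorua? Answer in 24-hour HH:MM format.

1 April 2030 is a Monday, so the first Sunday is April 7.
1 November 2030 is a Friday, so the first Friday is November 1.
August 17, 2030 falls between 7 April and 1 November, so daylight saving is in effect and Keseth Standard Time is at UTC+13:00.
08:00 Keseth Standard Time − 13h = 19:00 UTC (rolling into the previous day, 16 August 2030).
1 February 2030 is a Friday, so the first Friday is February 1 and the second is February 8.
1 October 2030 is a Tuesday, so the first Monday is October 7 and the fourth is October 28.
At the standard offset (UTC−09:15), 19:00 UTC − 9h15m = 09:45 Jorua standard time.
The standard-time date in Jorua, August 16, 2030, lies within the daylight-saving period (8 February – 28 October), so Jorua is on daylight time, UTC−08:15.
19:00 UTC − 8h15m = 10:45 Jorua.

10:45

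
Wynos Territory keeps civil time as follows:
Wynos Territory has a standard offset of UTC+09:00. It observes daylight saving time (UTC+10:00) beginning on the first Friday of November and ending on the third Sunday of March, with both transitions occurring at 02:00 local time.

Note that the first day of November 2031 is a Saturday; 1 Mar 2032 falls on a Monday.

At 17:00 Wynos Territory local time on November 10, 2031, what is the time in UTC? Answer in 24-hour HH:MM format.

1 November 2031 is a Saturday, so the first Friday is November 7.
1 March 2032 is a Monday, so the first Sunday is March 7 and the third is March 21.
November 10, 2031 falls between 7 November 2031 and 21 March 2032, so daylight saving is in effect and Wynos Territory is at UTC+10:00.
17:00 local − 10h = 07:00 UTC.

07:00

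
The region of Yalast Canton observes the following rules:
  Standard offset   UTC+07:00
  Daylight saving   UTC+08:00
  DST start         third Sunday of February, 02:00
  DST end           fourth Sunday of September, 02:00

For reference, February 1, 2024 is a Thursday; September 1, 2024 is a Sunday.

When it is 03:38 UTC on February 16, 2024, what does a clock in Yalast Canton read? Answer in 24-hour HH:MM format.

10:38

1 February 2024 is a Thursday, so the first Sunday is February 4 and the third is February 18.
1 September 2024 is a Sunday, so the first Sunday is September 1 and the fourth is September 22.
At the standard offset (UTC+07:00), 03:38 UTC + 7h = 10:38 Yalast Canton standard time.
Daylight saving runs 18 February – 22 September; the standard-time date in Yalast Canton, February 16, 2024, is outside that window, so Yalast Canton is on standard time at UTC+07:00.
03:38 UTC + 7h = 10:38 local.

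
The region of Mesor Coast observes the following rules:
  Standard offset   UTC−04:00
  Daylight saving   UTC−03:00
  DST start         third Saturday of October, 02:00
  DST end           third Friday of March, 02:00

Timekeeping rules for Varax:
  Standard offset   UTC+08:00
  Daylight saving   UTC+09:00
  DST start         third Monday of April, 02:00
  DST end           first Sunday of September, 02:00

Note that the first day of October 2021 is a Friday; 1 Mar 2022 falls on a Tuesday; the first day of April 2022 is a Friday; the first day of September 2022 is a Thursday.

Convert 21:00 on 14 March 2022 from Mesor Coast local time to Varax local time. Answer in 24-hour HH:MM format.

1 October 2021 is a Friday, so the first Saturday is October 2 and the third is October 16.
1 March 2022 is a Tuesday, so the first Friday is March 4 and the third is March 18.
14 March 2022 lies within the daylight-saving period (16 October 2021 – 18 March 2022), so Mesor Coast is on daylight time, UTC−03:00.
21:00 Mesor Coast + 3h = 00:00 UTC (rolling into the next day, 15 March 2022).
1 April 2022 is a Friday, so the first Monday is April 4 and the third is April 18.
1 September 2022 is a Thursday, so the first Sunday is September 4.
At the standard offset (UTC+08:00), 00:00 UTC + 8h = 08:00 Varax standard time.
Daylight saving runs 18 April – 4 September; the standard-time date in Varax, 15 March 2022, is outside that window, so Varax is on standard time at UTC+08:00.
00:00 UTC + 8h = 08:00 Varax.

08:00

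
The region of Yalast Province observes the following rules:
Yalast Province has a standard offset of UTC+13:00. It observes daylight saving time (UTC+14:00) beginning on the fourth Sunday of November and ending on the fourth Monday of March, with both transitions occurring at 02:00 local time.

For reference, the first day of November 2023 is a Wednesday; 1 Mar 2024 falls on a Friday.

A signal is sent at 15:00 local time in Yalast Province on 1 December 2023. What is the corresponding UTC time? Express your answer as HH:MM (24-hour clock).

1 November 2023 is a Wednesday, so the first Sunday is November 5 and the fourth is November 26.
1 March 2024 is a Friday, so the first Monday is March 4 and the fourth is March 25.
1 December 2023 lies within the daylight-saving period (26 November 2023 – 25 March 2024), so Yalast Province is on daylight time, UTC+14:00.
15:00 local − 14h = 01:00 UTC.

01:00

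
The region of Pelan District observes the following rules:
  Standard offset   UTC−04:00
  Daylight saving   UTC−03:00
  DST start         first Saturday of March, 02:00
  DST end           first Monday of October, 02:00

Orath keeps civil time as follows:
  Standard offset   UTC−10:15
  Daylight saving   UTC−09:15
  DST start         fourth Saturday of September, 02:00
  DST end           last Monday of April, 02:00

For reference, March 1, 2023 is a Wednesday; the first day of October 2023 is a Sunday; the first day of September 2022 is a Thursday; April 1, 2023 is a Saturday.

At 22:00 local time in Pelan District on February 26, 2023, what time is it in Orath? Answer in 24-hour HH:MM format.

16:45

1 March 2023 is a Wednesday, so the first Saturday is March 4.
1 October 2023 is a Sunday, so the first Monday is October 2.
Daylight saving runs 4 March – 2 October; February 26, 2023 is outside that window, so Pelan District is on standard time at UTC−04:00.
22:00 Pelan District + 4h = 02:00 UTC (rolling into the next day, 27 February 2023).
1 September 2022 is a Thursday, so the first Saturday is September 3 and the fourth is September 24.
1 April 2023 is a Saturday, so Mondays fall on 3, 10, 17, 24; the last is April 24.
At the standard offset (UTC−10:15), 02:00 UTC − 10h15m = 15:45 Orath standard time (rolling into the previous day, 26 February 2023).
The standard-time date in Orath, February 26, 2023, falls between 24 September 2022 and 24 April 2023, so daylight saving is in effect and Orath is at UTC−09:15.
02:00 UTC − 9h15m = 16:45 Orath (rolling into the previous day, 26 February 2023).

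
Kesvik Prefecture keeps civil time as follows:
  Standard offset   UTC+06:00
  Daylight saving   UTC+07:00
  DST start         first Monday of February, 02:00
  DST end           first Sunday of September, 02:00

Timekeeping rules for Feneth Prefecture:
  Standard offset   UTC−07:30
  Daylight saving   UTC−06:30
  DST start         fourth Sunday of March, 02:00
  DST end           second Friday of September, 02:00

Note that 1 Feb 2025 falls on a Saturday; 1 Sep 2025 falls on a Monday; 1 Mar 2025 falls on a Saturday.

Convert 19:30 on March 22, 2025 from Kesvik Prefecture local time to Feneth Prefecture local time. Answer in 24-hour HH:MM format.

05:00

1 February 2025 is a Saturday, so the first Monday is February 3.
1 September 2025 is a Monday, so the first Sunday is September 7.
March 22, 2025 falls between 3 February and 7 September, so daylight saving is in effect and Kesvik Prefecture is at UTC+07:00.
19:30 Kesvik Prefecture − 7h = 12:30 UTC.
1 March 2025 is a Saturday, so the first Sunday is March 2 and the fourth is March 23.
1 September 2025 is a Monday, so the first Friday is September 5 and the second is September 12.
At the standard offset (UTC−07:30), 12:30 UTC − 7h30m = 05:00 Feneth Prefecture standard time.
Daylight saving runs 23 March – 12 September; the standard-time date in Feneth Prefecture, March 22, 2025, is outside that window, so Feneth Prefecture is on standard time at UTC−07:30.
12:30 UTC − 7h30m = 05:00 Feneth Prefecture.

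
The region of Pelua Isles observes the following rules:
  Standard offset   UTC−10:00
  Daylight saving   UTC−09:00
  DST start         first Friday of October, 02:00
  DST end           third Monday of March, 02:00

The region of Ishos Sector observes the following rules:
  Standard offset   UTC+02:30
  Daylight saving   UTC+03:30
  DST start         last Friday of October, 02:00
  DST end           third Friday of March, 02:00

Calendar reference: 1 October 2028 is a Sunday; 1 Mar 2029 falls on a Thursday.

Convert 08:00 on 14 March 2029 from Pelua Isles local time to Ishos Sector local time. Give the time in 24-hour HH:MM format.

20:30

1 October 2028 is a Sunday, so the first Friday is October 6.
1 March 2029 is a Thursday, so the first Monday is March 5 and the third is March 19.
14 March 2029 lies within the daylight-saving period (6 October 2028 – 19 March 2029), so Pelua Isles is on daylight time, UTC−09:00.
08:00 Pelua Isles + 9h = 17:00 UTC.
1 October 2028 is a Sunday, so Fridays fall on 6, 13, 20, 27; the last is October 27.
1 March 2029 is a Thursday, so the first Friday is March 2 and the third is March 16.
At the standard offset (UTC+02:30), 17:00 UTC + 2h30m = 19:30 Ishos Sector standard time.
The standard-time date in Ishos Sector, 14 March 2029, lies within the daylight-saving period (27 October 2028 – 16 March 2029), so Ishos Sector is on daylight time, UTC+03:30.
17:00 UTC + 3h30m = 20:30 Ishos Sector.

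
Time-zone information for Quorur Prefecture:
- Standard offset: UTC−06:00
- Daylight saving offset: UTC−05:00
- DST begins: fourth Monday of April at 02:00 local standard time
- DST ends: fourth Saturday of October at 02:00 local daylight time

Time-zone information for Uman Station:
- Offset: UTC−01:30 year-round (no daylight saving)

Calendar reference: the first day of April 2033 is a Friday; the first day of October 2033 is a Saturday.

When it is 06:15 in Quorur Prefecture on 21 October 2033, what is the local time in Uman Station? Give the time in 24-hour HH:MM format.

1 April 2033 is a Friday, so the first Monday is April 4 and the fourth is April 25.
1 October 2033 is a Saturday, so the first Saturday is October 1 and the fourth is October 22.
21 October 2033 falls between 25 April and 22 October, so daylight saving is in effect and Quorur Prefecture is at UTC−05:00.
06:15 Quorur Prefecture + 5h = 11:15 UTC.
Uman Station stays on UTC−01:30 all year.
11:15 UTC − 1h30m = 09:45 Uman Station.

09:45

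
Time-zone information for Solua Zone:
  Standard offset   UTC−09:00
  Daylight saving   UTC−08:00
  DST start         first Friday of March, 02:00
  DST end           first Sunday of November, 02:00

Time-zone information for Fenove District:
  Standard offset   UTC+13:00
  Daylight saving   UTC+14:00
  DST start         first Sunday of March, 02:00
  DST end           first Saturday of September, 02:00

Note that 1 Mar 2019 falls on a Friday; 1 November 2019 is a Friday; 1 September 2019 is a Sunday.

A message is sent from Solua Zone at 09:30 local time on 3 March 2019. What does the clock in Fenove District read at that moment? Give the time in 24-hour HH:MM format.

07:30

1 March 2019 is a Friday, so the first Friday is March 1.
1 November 2019 is a Friday, so the first Sunday is November 3.
3 March 2019 lies within the daylight-saving period (1 March – 3 November), so Solua Zone is on daylight time, UTC−08:00.
09:30 Solua Zone + 8h = 17:30 UTC.
1 March 2019 is a Friday, so the first Sunday is March 3.
1 September 2019 is a Sunday, so the first Saturday is September 7.
At the standard offset (UTC+13:00), 17:30 UTC + 13h = 06:30 Fenove District standard time (rolling into the next day, 4 March 2019).
The standard-time date in Fenove District, 4 March 2019, falls between 3 March and 7 September, so daylight saving is in effect and Fenove District is at UTC+14:00.
17:30 UTC + 14h = 07:30 Fenove District (rolling into the next day, 4 March 2019).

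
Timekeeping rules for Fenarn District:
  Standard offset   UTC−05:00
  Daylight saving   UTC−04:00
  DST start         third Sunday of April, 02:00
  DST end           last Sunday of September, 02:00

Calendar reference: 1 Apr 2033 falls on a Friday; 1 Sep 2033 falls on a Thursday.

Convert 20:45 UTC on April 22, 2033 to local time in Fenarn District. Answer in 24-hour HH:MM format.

1 April 2033 is a Friday, so the first Sunday is April 3 and the third is April 17.
1 September 2033 is a Thursday, so Sundays fall on 4, 11, 18, 25; the last is September 25.
At the standard offset (UTC−05:00), 20:45 UTC − 5h = 15:45 Fenarn District standard time.
The standard-time date in Fenarn District, April 22, 2033, lies within the daylight-saving period (17 April – 25 September), so Fenarn District is on daylight time, UTC−04:00.
20:45 UTC − 4h = 16:45 local.

16:45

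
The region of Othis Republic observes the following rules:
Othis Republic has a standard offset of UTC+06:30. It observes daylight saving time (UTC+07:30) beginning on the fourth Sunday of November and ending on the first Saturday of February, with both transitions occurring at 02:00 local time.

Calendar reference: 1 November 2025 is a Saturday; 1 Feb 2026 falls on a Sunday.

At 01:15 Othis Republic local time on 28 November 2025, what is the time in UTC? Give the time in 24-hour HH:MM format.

17:45

1 November 2025 is a Saturday, so the first Sunday is November 2 and the fourth is November 23.
1 February 2026 is a Sunday, so the first Saturday is February 7.
28 November 2025 lies within the daylight-saving period (23 November 2025 – 7 February 2026), so Othis Republic is on daylight time, UTC+07:30.
01:15 local − 7h30m = 17:45 UTC (rolling into the previous day, 27 November 2025).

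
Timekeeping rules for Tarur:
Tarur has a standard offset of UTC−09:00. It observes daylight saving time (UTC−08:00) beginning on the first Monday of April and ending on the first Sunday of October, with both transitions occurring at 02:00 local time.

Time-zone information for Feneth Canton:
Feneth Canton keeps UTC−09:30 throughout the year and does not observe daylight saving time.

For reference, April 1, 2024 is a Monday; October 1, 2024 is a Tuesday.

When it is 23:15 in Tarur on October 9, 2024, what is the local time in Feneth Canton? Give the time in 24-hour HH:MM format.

22:45

1 April 2024 is a Monday, so the first Monday is April 1.
1 October 2024 is a Tuesday, so the first Sunday is October 6.
October 9, 2024 is outside the daylight-saving period (1 April – 6 October), so Tarur is on standard time, UTC−09:00.
23:15 Tarur + 9h = 08:15 UTC (rolling into the next day, 10 October 2024).
Feneth Canton has no daylight saving, so its offset is UTC−09:30 year-round.
08:15 UTC − 9h30m = 22:45 Feneth Canton (rolling into the previous day, 9 October 2024).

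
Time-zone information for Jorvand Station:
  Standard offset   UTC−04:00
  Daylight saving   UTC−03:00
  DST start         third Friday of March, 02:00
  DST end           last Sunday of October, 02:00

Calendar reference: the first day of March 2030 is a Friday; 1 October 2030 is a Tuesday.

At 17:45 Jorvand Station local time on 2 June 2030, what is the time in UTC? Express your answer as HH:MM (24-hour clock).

1 March 2030 is a Friday, so the first Friday is March 1 and the third is March 15.
1 October 2030 is a Tuesday, so Sundays fall on 6, 13, 20, 27; the last is October 27.
2 June 2030 lies within the daylight-saving period (15 March – 27 October), so Jorvand Station is on daylight time, UTC−03:00.
17:45 local + 3h = 20:45 UTC.

20:45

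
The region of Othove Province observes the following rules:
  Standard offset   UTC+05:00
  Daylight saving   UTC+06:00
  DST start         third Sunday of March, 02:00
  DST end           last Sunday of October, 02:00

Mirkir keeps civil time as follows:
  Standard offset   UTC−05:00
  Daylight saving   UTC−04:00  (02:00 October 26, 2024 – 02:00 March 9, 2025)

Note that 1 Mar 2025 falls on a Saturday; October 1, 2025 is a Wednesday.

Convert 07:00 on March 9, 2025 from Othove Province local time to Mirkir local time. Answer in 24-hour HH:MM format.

22:00

1 March 2025 is a Saturday, so the first Sunday is March 2 and the third is March 16.
1 October 2025 is a Wednesday, so Sundays fall on 5, 12, 19, 26; the last is October 26.
March 9, 2025 does not fall between 16 March and 26 October, so daylight saving is not in effect and Othove Province is at UTC+05:00.
07:00 Othove Province − 5h = 02:00 UTC.
At the standard offset (UTC−05:00), 02:00 UTC − 5h = 21:00 Mirkir standard time (rolling into the previous day, 8 March 2025).
The standard-time date in Mirkir, March 8, 2025, lies within the daylight-saving period (26 October 2024 – 9 March 2025), so Mirkir is on daylight time, UTC−04:00.
02:00 UTC − 4h = 22:00 Mirkir (rolling into the previous day, 8 March 2025).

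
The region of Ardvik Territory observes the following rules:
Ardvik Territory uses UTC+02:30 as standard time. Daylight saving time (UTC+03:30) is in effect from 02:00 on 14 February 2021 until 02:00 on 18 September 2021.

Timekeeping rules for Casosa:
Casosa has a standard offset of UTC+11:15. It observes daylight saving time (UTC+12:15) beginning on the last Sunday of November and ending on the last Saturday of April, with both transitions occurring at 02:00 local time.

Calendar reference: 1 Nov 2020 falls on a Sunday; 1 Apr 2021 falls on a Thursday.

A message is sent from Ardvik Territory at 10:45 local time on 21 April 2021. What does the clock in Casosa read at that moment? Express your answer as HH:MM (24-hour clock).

19:30

21 April 2021 falls between 14 February and 18 September, so daylight saving is in effect and Ardvik Territory is at UTC+03:30.
10:45 Ardvik Territory − 3h30m = 07:15 UTC.
1 November 2020 is a Sunday, so Sundays fall on 1, 8, 15, 22, 29; the last is November 29.
1 April 2021 is a Thursday, so Saturdays fall on 3, 10, 17, 24; the last is April 24.
At the standard offset (UTC+11:15), 07:15 UTC + 11h15m = 18:30 Casosa standard time.
The standard-time date in Casosa, 21 April 2021, falls between 29 November 2020 and 24 April 2021, so daylight saving is in effect and Casosa is at UTC+12:15.
07:15 UTC + 12h15m = 19:30 Casosa.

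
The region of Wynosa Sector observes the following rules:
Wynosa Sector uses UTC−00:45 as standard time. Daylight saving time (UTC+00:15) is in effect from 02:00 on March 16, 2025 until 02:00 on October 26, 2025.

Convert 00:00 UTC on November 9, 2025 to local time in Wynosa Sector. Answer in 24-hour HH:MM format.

23:15

At the standard offset (UTC−00:45), 00:00 UTC − 0h45m = 23:15 Wynosa Sector standard time (rolling into the previous day, 8 November 2025).
Daylight saving runs 16 March – 26 October; the standard-time date in Wynosa Sector, November 8, 2025, is outside that window, so Wynosa Sector is on standard time at UTC−00:45.
00:00 UTC − 0h45m = 23:15 local (rolling into the previous day, 8 November 2025).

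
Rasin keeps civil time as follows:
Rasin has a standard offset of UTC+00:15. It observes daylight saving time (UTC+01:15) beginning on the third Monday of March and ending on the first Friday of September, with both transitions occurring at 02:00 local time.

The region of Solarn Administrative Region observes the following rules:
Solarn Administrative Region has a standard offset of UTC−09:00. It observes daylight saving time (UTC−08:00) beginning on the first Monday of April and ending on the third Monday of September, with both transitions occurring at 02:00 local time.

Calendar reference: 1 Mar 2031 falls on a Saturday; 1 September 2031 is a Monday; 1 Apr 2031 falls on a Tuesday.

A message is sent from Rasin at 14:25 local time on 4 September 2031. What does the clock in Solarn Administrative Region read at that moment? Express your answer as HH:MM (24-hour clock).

1 March 2031 is a Saturday, so the first Monday is March 3 and the third is March 17.
1 September 2031 is a Monday, so the first Friday is September 5.
4 September 2031 falls between 17 March and 5 September, so daylight saving is in effect and Rasin is at UTC+01:15.
14:25 Rasin − 1h15m = 13:10 UTC.
1 April 2031 is a Tuesday, so the first Monday is April 7.
1 September 2031 is a Monday, so the first Monday is September 1 and the third is September 15.
At the standard offset (UTC−09:00), 13:10 UTC − 9h = 04:10 Solarn Administrative Region standard time.
The standard-time date in Solarn Administrative Region, 4 September 2031, lies within the daylight-saving period (7 April – 15 September), so Solarn Administrative Region is on daylight time, UTC−08:00.
13:10 UTC − 8h = 05:10 Solarn Administrative Region.

05:10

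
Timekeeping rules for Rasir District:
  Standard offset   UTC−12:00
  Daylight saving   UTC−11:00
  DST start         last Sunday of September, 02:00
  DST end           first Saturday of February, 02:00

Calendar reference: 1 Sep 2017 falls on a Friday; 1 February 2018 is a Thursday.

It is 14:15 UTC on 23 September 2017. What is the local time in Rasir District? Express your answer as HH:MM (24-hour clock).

02:15

1 September 2017 is a Friday, so Sundays fall on 3, 10, 17, 24; the last is September 24.
1 February 2018 is a Thursday, so the first Saturday is February 3.
At the standard offset (UTC−12:00), 14:15 UTC − 12h = 02:15 Rasir District standard time.
The standard-time date in Rasir District, 23 September 2017, does not fall between 24 September 2017 and 3 February 2018, so daylight saving is not in effect and Rasir District is at UTC−12:00.
14:15 UTC − 12h = 02:15 local.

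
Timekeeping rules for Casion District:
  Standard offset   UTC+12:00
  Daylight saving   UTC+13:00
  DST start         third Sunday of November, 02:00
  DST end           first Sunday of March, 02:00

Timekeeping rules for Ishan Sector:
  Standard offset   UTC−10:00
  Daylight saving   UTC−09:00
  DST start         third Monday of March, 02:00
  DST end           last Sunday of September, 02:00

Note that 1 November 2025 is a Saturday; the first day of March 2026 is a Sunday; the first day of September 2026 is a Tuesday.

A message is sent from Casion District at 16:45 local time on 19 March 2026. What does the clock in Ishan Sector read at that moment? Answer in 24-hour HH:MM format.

1 November 2025 is a Saturday, so the first Sunday is November 2 and the third is November 16.
1 March 2026 is a Sunday, so the first Sunday is March 1.
Daylight saving runs 16 November 2025 – 1 March 2026; 19 March 2026 is outside that window, so Casion District is on standard time at UTC+12:00.
16:45 Casion District − 12h = 04:45 UTC.
1 March 2026 is a Sunday, so the first Monday is March 2 and the third is March 16.
1 September 2026 is a Tuesday, so Sundays fall on 6, 13, 20, 27; the last is September 27.
At the standard offset (UTC−10:00), 04:45 UTC − 10h = 18:45 Ishan Sector standard time (rolling into the previous day, 18 March 2026).
The standard-time date in Ishan Sector, 18 March 2026, lies within the daylight-saving period (16 March – 27 September), so Ishan Sector is on daylight time, UTC−09:00.
04:45 UTC − 9h = 19:45 Ishan Sector (rolling into the previous day, 18 March 2026).

19:45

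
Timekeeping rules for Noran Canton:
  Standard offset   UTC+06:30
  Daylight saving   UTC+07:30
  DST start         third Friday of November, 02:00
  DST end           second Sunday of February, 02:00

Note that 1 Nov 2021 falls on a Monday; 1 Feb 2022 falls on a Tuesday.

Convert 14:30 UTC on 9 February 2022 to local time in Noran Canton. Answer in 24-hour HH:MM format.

22:00

1 November 2021 is a Monday, so the first Friday is November 5 and the third is November 19.
1 February 2022 is a Tuesday, so the first Sunday is February 6 and the second is February 13.
At the standard offset (UTC+06:30), 14:30 UTC + 6h30m = 21:00 Noran Canton standard time.
The standard-time date in Noran Canton, 9 February 2022, falls between 19 November 2021 and 13 February 2022, so daylight saving is in effect and Noran Canton is at UTC+07:30.
14:30 UTC + 7h30m = 22:00 local.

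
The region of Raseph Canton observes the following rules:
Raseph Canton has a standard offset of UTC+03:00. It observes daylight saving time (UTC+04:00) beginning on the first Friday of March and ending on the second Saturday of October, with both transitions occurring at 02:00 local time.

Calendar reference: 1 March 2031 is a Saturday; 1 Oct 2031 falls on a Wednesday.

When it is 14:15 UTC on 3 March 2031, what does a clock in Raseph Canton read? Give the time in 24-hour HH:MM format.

17:15

1 March 2031 is a Saturday, so the first Friday is March 7.
1 October 2031 is a Wednesday, so the first Saturday is October 4 and the second is October 11.
At the standard offset (UTC+03:00), 14:15 UTC + 3h = 17:15 Raseph Canton standard time.
Daylight saving runs 7 March – 11 October; the standard-time date in Raseph Canton, 3 March 2031, is outside that window, so Raseph Canton is on standard time at UTC+03:00.
14:15 UTC + 3h = 17:15 local.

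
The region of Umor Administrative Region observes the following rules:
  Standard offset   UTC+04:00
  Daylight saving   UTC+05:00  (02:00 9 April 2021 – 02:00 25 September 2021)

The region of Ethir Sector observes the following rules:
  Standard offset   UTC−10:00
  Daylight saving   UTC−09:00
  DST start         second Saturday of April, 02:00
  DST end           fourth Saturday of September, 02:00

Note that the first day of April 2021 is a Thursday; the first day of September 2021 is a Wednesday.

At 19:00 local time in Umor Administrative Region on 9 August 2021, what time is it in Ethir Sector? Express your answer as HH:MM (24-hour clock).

Daylight saving runs 9 April – 25 September; 9 August 2021 is inside that window, so Umor Administrative Region is at UTC+05:00.
19:00 Umor Administrative Region − 5h = 14:00 UTC.
1 April 2021 is a Thursday, so the first Saturday is April 3 and the second is April 10.
1 September 2021 is a Wednesday, so the first Saturday is September 4 and the fourth is September 25.
At the standard offset (UTC−10:00), 14:00 UTC − 10h = 04:00 Ethir Sector standard time.
Daylight saving runs 10 April – 25 September; the standard-time date in Ethir Sector, 9 August 2021, is inside that window, so Ethir Sector is at UTC−09:00.
14:00 UTC − 9h = 05:00 Ethir Sector.

05:00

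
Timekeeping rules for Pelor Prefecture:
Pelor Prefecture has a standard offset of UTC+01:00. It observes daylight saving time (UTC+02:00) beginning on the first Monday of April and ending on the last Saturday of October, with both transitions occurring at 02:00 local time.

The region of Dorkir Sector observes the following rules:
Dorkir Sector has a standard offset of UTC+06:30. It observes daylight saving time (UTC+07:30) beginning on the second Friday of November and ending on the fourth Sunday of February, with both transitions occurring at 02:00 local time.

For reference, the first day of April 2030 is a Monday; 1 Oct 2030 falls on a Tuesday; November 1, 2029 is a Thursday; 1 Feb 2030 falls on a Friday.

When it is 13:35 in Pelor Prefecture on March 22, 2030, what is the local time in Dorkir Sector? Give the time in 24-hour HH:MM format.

1 April 2030 is a Monday, so the first Monday is April 1.
1 October 2030 is a Tuesday, so Saturdays fall on 5, 12, 19, 26; the last is October 26.
Daylight saving runs 1 April – 26 October; March 22, 2030 is outside that window, so Pelor Prefecture is on standard time at UTC+01:00.
13:35 Pelor Prefecture − 1h = 12:35 UTC.
1 November 2029 is a Thursday, so the first Friday is November 2 and the second is November 9.
1 February 2030 is a Friday, so the first Sunday is February 3 and the fourth is February 24.
At the standard offset (UTC+06:30), 12:35 UTC + 6h30m = 19:05 Dorkir Sector standard time.
The standard-time date in Dorkir Sector, March 22, 2030, does not fall between 9 November 2029 and 24 February 2030, so daylight saving is not in effect and Dorkir Sector is at UTC+06:30.
12:35 UTC + 6h30m = 19:05 Dorkir Sector.

19:05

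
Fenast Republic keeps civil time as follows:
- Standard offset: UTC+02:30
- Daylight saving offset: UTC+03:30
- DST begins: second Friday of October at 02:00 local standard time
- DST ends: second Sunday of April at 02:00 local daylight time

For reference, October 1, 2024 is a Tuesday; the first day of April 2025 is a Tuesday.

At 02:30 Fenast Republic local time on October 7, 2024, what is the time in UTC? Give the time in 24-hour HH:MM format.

00:00

1 October 2024 is a Tuesday, so the first Friday is October 4 and the second is October 11.
1 April 2025 is a Tuesday, so the first Sunday is April 6 and the second is April 13.
Daylight saving runs 11 October 2024 – 13 April 2025; October 7, 2024 is outside that window, so Fenast Republic is on standard time at UTC+02:30.
02:30 local − 2h30m = 00:00 UTC.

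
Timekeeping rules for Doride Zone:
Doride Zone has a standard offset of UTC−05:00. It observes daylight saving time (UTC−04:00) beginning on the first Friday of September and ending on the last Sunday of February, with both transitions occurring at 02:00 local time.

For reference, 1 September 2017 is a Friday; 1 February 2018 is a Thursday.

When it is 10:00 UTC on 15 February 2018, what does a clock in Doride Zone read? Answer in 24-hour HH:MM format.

1 September 2017 is a Friday, so the first Friday is September 1.
1 February 2018 is a Thursday, so Sundays fall on 4, 11, 18, 25; the last is February 25.
At the standard offset (UTC−05:00), 10:00 UTC − 5h = 05:00 Doride Zone standard time.
The standard-time date in Doride Zone, 15 February 2018, falls between 1 September 2017 and 25 February 2018, so daylight saving is in effect and Doride Zone is at UTC−04:00.
10:00 UTC − 4h = 06:00 local.

06:00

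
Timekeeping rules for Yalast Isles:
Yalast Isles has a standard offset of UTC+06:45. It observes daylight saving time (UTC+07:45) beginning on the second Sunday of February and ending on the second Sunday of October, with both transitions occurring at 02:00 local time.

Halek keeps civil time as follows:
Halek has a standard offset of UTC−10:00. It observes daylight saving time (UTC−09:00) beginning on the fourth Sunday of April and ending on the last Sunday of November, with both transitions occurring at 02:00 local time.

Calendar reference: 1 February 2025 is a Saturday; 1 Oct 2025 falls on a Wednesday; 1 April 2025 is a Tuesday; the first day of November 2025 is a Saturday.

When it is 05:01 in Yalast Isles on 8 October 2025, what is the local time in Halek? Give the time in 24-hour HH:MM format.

12:16

1 February 2025 is a Saturday, so the first Sunday is February 2 and the second is February 9.
1 October 2025 is a Wednesday, so the first Sunday is October 5 and the second is October 12.
8 October 2025 falls between 9 February and 12 October, so daylight saving is in effect and Yalast Isles is at UTC+07:45.
05:01 Yalast Isles − 7h45m = 21:16 UTC (rolling into the previous day, 7 October 2025).
1 April 2025 is a Tuesday, so the first Sunday is April 6 and the fourth is April 27.
1 November 2025 is a Saturday, so Sundays fall on 2, 9, 16, 23, 30; the last is November 30.
At the standard offset (UTC−10:00), 21:16 UTC − 10h = 11:16 Halek standard time.
Daylight saving runs 27 April – 30 November; the standard-time date in Halek, 7 October 2025, is inside that window, so Halek is at UTC−09:00.
21:16 UTC − 9h = 12:16 Halek.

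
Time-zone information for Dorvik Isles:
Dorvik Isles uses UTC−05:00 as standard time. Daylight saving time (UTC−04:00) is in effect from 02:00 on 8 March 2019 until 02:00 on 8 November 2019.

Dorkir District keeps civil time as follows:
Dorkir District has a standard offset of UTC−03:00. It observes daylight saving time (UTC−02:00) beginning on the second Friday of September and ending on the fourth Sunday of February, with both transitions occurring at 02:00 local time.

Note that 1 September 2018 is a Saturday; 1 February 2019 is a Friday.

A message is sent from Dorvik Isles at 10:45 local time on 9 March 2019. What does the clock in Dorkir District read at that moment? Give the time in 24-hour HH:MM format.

11:45

Daylight saving runs 8 March – 8 November; 9 March 2019 is inside that window, so Dorvik Isles is at UTC−04:00.
10:45 Dorvik Isles + 4h = 14:45 UTC.
1 September 2018 is a Saturday, so the first Friday is September 7 and the second is September 14.
1 February 2019 is a Friday, so the first Sunday is February 3 and the fourth is February 24.
At the standard offset (UTC−03:00), 14:45 UTC − 3h = 11:45 Dorkir District standard time.
The standard-time date in Dorkir District, 9 March 2019, does not fall between 14 September 2018 and 24 February 2019, so daylight saving is not in effect and Dorkir District is at UTC−03:00.
14:45 UTC − 3h = 11:45 Dorkir District.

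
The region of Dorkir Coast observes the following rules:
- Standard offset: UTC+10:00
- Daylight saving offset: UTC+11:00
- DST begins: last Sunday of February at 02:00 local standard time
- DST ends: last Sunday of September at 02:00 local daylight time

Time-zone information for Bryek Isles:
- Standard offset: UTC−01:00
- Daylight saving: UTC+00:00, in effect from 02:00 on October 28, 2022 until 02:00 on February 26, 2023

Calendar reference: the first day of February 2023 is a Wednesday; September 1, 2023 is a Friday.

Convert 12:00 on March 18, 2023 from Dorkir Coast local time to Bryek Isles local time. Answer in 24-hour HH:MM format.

1 February 2023 is a Wednesday, so Sundays fall on 5, 12, 19, 26; the last is February 26.
1 September 2023 is a Friday, so Sundays fall on 3, 10, 17, 24; the last is September 24.
March 18, 2023 falls between 26 February and 24 September, so daylight saving is in effect and Dorkir Coast is at UTC+11:00.
12:00 Dorkir Coast − 11h = 01:00 UTC.
At the standard offset (UTC−01:00), 01:00 UTC − 1h = 00:00 Bryek Isles standard time.
The standard-time date in Bryek Isles, March 18, 2023, does not fall between 28 October 2022 and 26 February 2023, so daylight saving is not in effect and Bryek Isles is at UTC−01:00.
01:00 UTC − 1h = 00:00 Bryek Isles.

00:00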